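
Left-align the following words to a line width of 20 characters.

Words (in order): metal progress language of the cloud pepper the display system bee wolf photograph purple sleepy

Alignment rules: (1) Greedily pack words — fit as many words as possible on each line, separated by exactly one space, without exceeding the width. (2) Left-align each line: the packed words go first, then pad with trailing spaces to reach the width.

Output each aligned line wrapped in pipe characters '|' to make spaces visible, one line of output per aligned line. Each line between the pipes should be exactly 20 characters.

Line 1: ['metal', 'progress'] (min_width=14, slack=6)
Line 2: ['language', 'of', 'the'] (min_width=15, slack=5)
Line 3: ['cloud', 'pepper', 'the'] (min_width=16, slack=4)
Line 4: ['display', 'system', 'bee'] (min_width=18, slack=2)
Line 5: ['wolf', 'photograph'] (min_width=15, slack=5)
Line 6: ['purple', 'sleepy'] (min_width=13, slack=7)

Answer: |metal progress      |
|language of the     |
|cloud pepper the    |
|display system bee  |
|wolf photograph     |
|purple sleepy       |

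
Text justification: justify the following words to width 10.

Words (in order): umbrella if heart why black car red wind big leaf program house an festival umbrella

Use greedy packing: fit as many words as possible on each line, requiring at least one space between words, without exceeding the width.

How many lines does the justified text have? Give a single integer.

Answer: 10

Derivation:
Line 1: ['umbrella'] (min_width=8, slack=2)
Line 2: ['if', 'heart'] (min_width=8, slack=2)
Line 3: ['why', 'black'] (min_width=9, slack=1)
Line 4: ['car', 'red'] (min_width=7, slack=3)
Line 5: ['wind', 'big'] (min_width=8, slack=2)
Line 6: ['leaf'] (min_width=4, slack=6)
Line 7: ['program'] (min_width=7, slack=3)
Line 8: ['house', 'an'] (min_width=8, slack=2)
Line 9: ['festival'] (min_width=8, slack=2)
Line 10: ['umbrella'] (min_width=8, slack=2)
Total lines: 10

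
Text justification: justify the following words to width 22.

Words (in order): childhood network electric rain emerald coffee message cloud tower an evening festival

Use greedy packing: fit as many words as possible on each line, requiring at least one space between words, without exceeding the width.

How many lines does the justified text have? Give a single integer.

Answer: 5

Derivation:
Line 1: ['childhood', 'network'] (min_width=17, slack=5)
Line 2: ['electric', 'rain', 'emerald'] (min_width=21, slack=1)
Line 3: ['coffee', 'message', 'cloud'] (min_width=20, slack=2)
Line 4: ['tower', 'an', 'evening'] (min_width=16, slack=6)
Line 5: ['festival'] (min_width=8, slack=14)
Total lines: 5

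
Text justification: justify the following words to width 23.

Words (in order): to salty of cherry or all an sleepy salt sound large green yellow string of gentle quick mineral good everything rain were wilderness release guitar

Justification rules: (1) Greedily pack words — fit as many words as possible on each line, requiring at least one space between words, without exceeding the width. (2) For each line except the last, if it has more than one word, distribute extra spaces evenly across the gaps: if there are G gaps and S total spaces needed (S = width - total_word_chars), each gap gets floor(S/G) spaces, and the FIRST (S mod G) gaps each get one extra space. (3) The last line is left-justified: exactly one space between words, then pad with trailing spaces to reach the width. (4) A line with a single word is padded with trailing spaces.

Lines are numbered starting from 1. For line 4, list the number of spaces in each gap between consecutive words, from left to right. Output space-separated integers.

Answer: 1 1 1

Derivation:
Line 1: ['to', 'salty', 'of', 'cherry', 'or'] (min_width=21, slack=2)
Line 2: ['all', 'an', 'sleepy', 'salt'] (min_width=18, slack=5)
Line 3: ['sound', 'large', 'green'] (min_width=17, slack=6)
Line 4: ['yellow', 'string', 'of', 'gentle'] (min_width=23, slack=0)
Line 5: ['quick', 'mineral', 'good'] (min_width=18, slack=5)
Line 6: ['everything', 'rain', 'were'] (min_width=20, slack=3)
Line 7: ['wilderness', 'release'] (min_width=18, slack=5)
Line 8: ['guitar'] (min_width=6, slack=17)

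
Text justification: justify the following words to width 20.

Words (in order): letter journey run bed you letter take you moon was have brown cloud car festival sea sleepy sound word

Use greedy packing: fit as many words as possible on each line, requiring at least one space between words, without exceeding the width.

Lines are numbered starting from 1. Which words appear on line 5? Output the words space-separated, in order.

Line 1: ['letter', 'journey', 'run'] (min_width=18, slack=2)
Line 2: ['bed', 'you', 'letter', 'take'] (min_width=19, slack=1)
Line 3: ['you', 'moon', 'was', 'have'] (min_width=17, slack=3)
Line 4: ['brown', 'cloud', 'car'] (min_width=15, slack=5)
Line 5: ['festival', 'sea', 'sleepy'] (min_width=19, slack=1)
Line 6: ['sound', 'word'] (min_width=10, slack=10)

Answer: festival sea sleepy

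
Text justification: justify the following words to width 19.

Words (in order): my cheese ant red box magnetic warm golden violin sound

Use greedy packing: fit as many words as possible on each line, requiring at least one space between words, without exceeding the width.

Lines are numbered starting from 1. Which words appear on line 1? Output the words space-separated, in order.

Line 1: ['my', 'cheese', 'ant', 'red'] (min_width=17, slack=2)
Line 2: ['box', 'magnetic', 'warm'] (min_width=17, slack=2)
Line 3: ['golden', 'violin', 'sound'] (min_width=19, slack=0)

Answer: my cheese ant red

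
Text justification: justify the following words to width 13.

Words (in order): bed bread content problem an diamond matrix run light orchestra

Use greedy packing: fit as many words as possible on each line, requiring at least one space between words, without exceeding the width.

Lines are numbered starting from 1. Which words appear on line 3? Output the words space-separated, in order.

Answer: problem an

Derivation:
Line 1: ['bed', 'bread'] (min_width=9, slack=4)
Line 2: ['content'] (min_width=7, slack=6)
Line 3: ['problem', 'an'] (min_width=10, slack=3)
Line 4: ['diamond'] (min_width=7, slack=6)
Line 5: ['matrix', 'run'] (min_width=10, slack=3)
Line 6: ['light'] (min_width=5, slack=8)
Line 7: ['orchestra'] (min_width=9, slack=4)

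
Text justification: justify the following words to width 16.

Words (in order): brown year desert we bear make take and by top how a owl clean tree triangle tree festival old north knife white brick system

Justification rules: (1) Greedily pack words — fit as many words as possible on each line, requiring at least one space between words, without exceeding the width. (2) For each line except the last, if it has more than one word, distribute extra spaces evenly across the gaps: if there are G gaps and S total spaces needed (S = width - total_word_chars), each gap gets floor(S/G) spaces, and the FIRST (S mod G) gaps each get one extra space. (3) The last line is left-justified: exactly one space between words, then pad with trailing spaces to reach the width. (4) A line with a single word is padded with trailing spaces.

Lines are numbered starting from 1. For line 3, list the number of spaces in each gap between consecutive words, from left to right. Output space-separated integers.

Answer: 1 1 1

Derivation:
Line 1: ['brown', 'year'] (min_width=10, slack=6)
Line 2: ['desert', 'we', 'bear'] (min_width=14, slack=2)
Line 3: ['make', 'take', 'and', 'by'] (min_width=16, slack=0)
Line 4: ['top', 'how', 'a', 'owl'] (min_width=13, slack=3)
Line 5: ['clean', 'tree'] (min_width=10, slack=6)
Line 6: ['triangle', 'tree'] (min_width=13, slack=3)
Line 7: ['festival', 'old'] (min_width=12, slack=4)
Line 8: ['north', 'knife'] (min_width=11, slack=5)
Line 9: ['white', 'brick'] (min_width=11, slack=5)
Line 10: ['system'] (min_width=6, slack=10)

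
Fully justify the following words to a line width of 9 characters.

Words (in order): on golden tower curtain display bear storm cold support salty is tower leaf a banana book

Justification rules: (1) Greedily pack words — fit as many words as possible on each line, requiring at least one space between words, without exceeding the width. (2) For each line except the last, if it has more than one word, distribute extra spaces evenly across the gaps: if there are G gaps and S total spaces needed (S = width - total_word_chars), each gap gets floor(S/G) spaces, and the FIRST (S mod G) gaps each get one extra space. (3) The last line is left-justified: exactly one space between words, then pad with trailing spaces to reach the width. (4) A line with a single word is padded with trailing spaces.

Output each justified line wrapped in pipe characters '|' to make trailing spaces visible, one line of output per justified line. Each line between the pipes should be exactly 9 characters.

Line 1: ['on', 'golden'] (min_width=9, slack=0)
Line 2: ['tower'] (min_width=5, slack=4)
Line 3: ['curtain'] (min_width=7, slack=2)
Line 4: ['display'] (min_width=7, slack=2)
Line 5: ['bear'] (min_width=4, slack=5)
Line 6: ['storm'] (min_width=5, slack=4)
Line 7: ['cold'] (min_width=4, slack=5)
Line 8: ['support'] (min_width=7, slack=2)
Line 9: ['salty', 'is'] (min_width=8, slack=1)
Line 10: ['tower'] (min_width=5, slack=4)
Line 11: ['leaf', 'a'] (min_width=6, slack=3)
Line 12: ['banana'] (min_width=6, slack=3)
Line 13: ['book'] (min_width=4, slack=5)

Answer: |on golden|
|tower    |
|curtain  |
|display  |
|bear     |
|storm    |
|cold     |
|support  |
|salty  is|
|tower    |
|leaf    a|
|banana   |
|book     |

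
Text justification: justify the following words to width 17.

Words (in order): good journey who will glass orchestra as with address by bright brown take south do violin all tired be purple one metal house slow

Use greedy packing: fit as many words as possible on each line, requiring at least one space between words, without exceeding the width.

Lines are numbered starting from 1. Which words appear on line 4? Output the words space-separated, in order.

Line 1: ['good', 'journey', 'who'] (min_width=16, slack=1)
Line 2: ['will', 'glass'] (min_width=10, slack=7)
Line 3: ['orchestra', 'as', 'with'] (min_width=17, slack=0)
Line 4: ['address', 'by', 'bright'] (min_width=17, slack=0)
Line 5: ['brown', 'take', 'south'] (min_width=16, slack=1)
Line 6: ['do', 'violin', 'all'] (min_width=13, slack=4)
Line 7: ['tired', 'be', 'purple'] (min_width=15, slack=2)
Line 8: ['one', 'metal', 'house'] (min_width=15, slack=2)
Line 9: ['slow'] (min_width=4, slack=13)

Answer: address by bright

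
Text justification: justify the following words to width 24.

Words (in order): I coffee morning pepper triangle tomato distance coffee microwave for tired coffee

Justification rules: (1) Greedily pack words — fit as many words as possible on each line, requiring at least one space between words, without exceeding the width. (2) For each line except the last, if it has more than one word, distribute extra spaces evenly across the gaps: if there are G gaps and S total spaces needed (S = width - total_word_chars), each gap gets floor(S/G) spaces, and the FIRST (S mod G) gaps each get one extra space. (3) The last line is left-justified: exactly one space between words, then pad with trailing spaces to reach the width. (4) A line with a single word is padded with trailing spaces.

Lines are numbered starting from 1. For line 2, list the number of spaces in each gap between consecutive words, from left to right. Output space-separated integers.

Line 1: ['I', 'coffee', 'morning', 'pepper'] (min_width=23, slack=1)
Line 2: ['triangle', 'tomato', 'distance'] (min_width=24, slack=0)
Line 3: ['coffee', 'microwave', 'for'] (min_width=20, slack=4)
Line 4: ['tired', 'coffee'] (min_width=12, slack=12)

Answer: 1 1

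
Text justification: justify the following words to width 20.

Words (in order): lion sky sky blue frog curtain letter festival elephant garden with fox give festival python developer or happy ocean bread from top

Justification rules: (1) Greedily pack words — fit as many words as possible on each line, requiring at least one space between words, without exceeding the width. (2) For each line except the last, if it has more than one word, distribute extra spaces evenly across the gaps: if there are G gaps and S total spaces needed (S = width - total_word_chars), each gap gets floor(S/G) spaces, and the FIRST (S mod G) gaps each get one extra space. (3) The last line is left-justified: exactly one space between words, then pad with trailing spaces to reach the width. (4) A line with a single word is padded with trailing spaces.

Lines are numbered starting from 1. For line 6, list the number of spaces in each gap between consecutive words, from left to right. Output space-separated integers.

Line 1: ['lion', 'sky', 'sky', 'blue'] (min_width=17, slack=3)
Line 2: ['frog', 'curtain', 'letter'] (min_width=19, slack=1)
Line 3: ['festival', 'elephant'] (min_width=17, slack=3)
Line 4: ['garden', 'with', 'fox', 'give'] (min_width=20, slack=0)
Line 5: ['festival', 'python'] (min_width=15, slack=5)
Line 6: ['developer', 'or', 'happy'] (min_width=18, slack=2)
Line 7: ['ocean', 'bread', 'from', 'top'] (min_width=20, slack=0)

Answer: 2 2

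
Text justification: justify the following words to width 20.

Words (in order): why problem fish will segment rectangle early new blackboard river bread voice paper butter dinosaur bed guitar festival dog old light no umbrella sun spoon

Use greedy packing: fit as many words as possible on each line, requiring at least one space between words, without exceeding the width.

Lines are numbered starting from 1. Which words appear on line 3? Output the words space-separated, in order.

Line 1: ['why', 'problem', 'fish'] (min_width=16, slack=4)
Line 2: ['will', 'segment'] (min_width=12, slack=8)
Line 3: ['rectangle', 'early', 'new'] (min_width=19, slack=1)
Line 4: ['blackboard', 'river'] (min_width=16, slack=4)
Line 5: ['bread', 'voice', 'paper'] (min_width=17, slack=3)
Line 6: ['butter', 'dinosaur', 'bed'] (min_width=19, slack=1)
Line 7: ['guitar', 'festival', 'dog'] (min_width=19, slack=1)
Line 8: ['old', 'light', 'no'] (min_width=12, slack=8)
Line 9: ['umbrella', 'sun', 'spoon'] (min_width=18, slack=2)

Answer: rectangle early new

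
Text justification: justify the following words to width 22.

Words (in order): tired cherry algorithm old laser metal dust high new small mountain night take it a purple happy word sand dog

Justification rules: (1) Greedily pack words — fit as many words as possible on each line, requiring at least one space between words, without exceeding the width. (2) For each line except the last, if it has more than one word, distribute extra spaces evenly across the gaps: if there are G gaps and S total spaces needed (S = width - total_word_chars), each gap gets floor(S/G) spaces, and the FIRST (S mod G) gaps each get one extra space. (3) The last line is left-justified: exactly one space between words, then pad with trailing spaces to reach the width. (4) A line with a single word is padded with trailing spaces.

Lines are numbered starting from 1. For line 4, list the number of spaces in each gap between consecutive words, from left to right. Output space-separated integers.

Answer: 1 1 1

Derivation:
Line 1: ['tired', 'cherry', 'algorithm'] (min_width=22, slack=0)
Line 2: ['old', 'laser', 'metal', 'dust'] (min_width=20, slack=2)
Line 3: ['high', 'new', 'small'] (min_width=14, slack=8)
Line 4: ['mountain', 'night', 'take', 'it'] (min_width=22, slack=0)
Line 5: ['a', 'purple', 'happy', 'word'] (min_width=19, slack=3)
Line 6: ['sand', 'dog'] (min_width=8, slack=14)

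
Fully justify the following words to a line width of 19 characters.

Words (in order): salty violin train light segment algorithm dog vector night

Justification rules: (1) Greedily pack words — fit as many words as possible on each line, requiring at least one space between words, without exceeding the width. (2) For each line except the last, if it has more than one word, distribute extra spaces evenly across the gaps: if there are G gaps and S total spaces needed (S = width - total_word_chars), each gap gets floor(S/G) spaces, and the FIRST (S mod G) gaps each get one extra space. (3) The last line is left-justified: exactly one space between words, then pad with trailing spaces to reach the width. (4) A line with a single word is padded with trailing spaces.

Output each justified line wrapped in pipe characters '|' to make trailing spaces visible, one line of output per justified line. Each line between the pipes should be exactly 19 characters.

Answer: |salty  violin train|
|light       segment|
|algorithm       dog|
|vector night       |

Derivation:
Line 1: ['salty', 'violin', 'train'] (min_width=18, slack=1)
Line 2: ['light', 'segment'] (min_width=13, slack=6)
Line 3: ['algorithm', 'dog'] (min_width=13, slack=6)
Line 4: ['vector', 'night'] (min_width=12, slack=7)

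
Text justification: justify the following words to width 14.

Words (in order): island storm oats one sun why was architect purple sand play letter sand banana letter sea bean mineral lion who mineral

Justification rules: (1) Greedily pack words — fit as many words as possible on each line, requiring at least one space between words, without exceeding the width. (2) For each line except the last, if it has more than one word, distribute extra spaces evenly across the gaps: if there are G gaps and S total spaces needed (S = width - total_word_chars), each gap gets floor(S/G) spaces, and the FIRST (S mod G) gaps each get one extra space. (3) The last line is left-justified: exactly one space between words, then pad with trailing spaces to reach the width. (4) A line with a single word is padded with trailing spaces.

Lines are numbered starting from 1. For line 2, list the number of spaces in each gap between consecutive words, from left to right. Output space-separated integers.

Answer: 2 2

Derivation:
Line 1: ['island', 'storm'] (min_width=12, slack=2)
Line 2: ['oats', 'one', 'sun'] (min_width=12, slack=2)
Line 3: ['why', 'was'] (min_width=7, slack=7)
Line 4: ['architect'] (min_width=9, slack=5)
Line 5: ['purple', 'sand'] (min_width=11, slack=3)
Line 6: ['play', 'letter'] (min_width=11, slack=3)
Line 7: ['sand', 'banana'] (min_width=11, slack=3)
Line 8: ['letter', 'sea'] (min_width=10, slack=4)
Line 9: ['bean', 'mineral'] (min_width=12, slack=2)
Line 10: ['lion', 'who'] (min_width=8, slack=6)
Line 11: ['mineral'] (min_width=7, slack=7)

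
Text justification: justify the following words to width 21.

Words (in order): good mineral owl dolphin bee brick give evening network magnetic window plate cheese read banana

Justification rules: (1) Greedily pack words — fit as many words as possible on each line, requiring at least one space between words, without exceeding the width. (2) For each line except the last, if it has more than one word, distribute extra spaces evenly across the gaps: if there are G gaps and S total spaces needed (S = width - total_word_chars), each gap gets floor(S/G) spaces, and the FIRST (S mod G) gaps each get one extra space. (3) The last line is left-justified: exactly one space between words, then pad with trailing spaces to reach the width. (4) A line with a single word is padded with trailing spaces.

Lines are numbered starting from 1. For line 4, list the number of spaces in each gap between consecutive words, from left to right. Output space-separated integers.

Answer: 1 1

Derivation:
Line 1: ['good', 'mineral', 'owl'] (min_width=16, slack=5)
Line 2: ['dolphin', 'bee', 'brick'] (min_width=17, slack=4)
Line 3: ['give', 'evening', 'network'] (min_width=20, slack=1)
Line 4: ['magnetic', 'window', 'plate'] (min_width=21, slack=0)
Line 5: ['cheese', 'read', 'banana'] (min_width=18, slack=3)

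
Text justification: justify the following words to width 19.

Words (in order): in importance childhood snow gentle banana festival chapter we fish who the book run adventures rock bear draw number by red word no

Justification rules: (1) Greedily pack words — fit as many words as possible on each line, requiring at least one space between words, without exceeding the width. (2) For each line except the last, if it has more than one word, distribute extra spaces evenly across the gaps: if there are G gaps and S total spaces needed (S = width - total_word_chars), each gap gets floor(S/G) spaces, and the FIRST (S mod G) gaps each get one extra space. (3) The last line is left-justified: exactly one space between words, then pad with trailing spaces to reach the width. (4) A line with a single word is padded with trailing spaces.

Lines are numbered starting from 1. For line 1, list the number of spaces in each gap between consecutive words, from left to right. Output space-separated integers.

Line 1: ['in', 'importance'] (min_width=13, slack=6)
Line 2: ['childhood', 'snow'] (min_width=14, slack=5)
Line 3: ['gentle', 'banana'] (min_width=13, slack=6)
Line 4: ['festival', 'chapter', 'we'] (min_width=19, slack=0)
Line 5: ['fish', 'who', 'the', 'book'] (min_width=17, slack=2)
Line 6: ['run', 'adventures', 'rock'] (min_width=19, slack=0)
Line 7: ['bear', 'draw', 'number', 'by'] (min_width=19, slack=0)
Line 8: ['red', 'word', 'no'] (min_width=11, slack=8)

Answer: 7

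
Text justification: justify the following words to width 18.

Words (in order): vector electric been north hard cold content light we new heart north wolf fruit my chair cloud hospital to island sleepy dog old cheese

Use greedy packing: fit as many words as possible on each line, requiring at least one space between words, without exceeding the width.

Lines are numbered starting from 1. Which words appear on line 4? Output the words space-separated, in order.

Line 1: ['vector', 'electric'] (min_width=15, slack=3)
Line 2: ['been', 'north', 'hard'] (min_width=15, slack=3)
Line 3: ['cold', 'content', 'light'] (min_width=18, slack=0)
Line 4: ['we', 'new', 'heart', 'north'] (min_width=18, slack=0)
Line 5: ['wolf', 'fruit', 'my'] (min_width=13, slack=5)
Line 6: ['chair', 'cloud'] (min_width=11, slack=7)
Line 7: ['hospital', 'to', 'island'] (min_width=18, slack=0)
Line 8: ['sleepy', 'dog', 'old'] (min_width=14, slack=4)
Line 9: ['cheese'] (min_width=6, slack=12)

Answer: we new heart north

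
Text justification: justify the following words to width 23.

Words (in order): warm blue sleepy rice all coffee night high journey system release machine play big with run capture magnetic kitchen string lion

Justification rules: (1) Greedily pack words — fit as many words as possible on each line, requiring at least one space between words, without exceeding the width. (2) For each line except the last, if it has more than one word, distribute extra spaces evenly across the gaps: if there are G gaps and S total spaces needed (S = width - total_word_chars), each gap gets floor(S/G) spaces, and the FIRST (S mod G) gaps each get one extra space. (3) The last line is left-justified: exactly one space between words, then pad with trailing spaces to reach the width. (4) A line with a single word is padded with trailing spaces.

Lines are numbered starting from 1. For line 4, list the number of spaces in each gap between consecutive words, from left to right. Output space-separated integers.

Line 1: ['warm', 'blue', 'sleepy', 'rice'] (min_width=21, slack=2)
Line 2: ['all', 'coffee', 'night', 'high'] (min_width=21, slack=2)
Line 3: ['journey', 'system', 'release'] (min_width=22, slack=1)
Line 4: ['machine', 'play', 'big', 'with'] (min_width=21, slack=2)
Line 5: ['run', 'capture', 'magnetic'] (min_width=20, slack=3)
Line 6: ['kitchen', 'string', 'lion'] (min_width=19, slack=4)

Answer: 2 2 1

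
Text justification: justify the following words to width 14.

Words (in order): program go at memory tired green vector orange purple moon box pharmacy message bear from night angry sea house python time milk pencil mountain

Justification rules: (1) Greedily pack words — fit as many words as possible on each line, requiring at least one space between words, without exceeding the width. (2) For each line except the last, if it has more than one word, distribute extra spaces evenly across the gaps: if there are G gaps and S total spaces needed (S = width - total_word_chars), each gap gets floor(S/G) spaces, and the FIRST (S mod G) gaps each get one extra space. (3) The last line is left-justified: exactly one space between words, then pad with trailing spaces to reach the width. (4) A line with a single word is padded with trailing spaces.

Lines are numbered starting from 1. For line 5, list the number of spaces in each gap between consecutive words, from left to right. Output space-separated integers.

Answer: 7

Derivation:
Line 1: ['program', 'go', 'at'] (min_width=13, slack=1)
Line 2: ['memory', 'tired'] (min_width=12, slack=2)
Line 3: ['green', 'vector'] (min_width=12, slack=2)
Line 4: ['orange', 'purple'] (min_width=13, slack=1)
Line 5: ['moon', 'box'] (min_width=8, slack=6)
Line 6: ['pharmacy'] (min_width=8, slack=6)
Line 7: ['message', 'bear'] (min_width=12, slack=2)
Line 8: ['from', 'night'] (min_width=10, slack=4)
Line 9: ['angry', 'sea'] (min_width=9, slack=5)
Line 10: ['house', 'python'] (min_width=12, slack=2)
Line 11: ['time', 'milk'] (min_width=9, slack=5)
Line 12: ['pencil'] (min_width=6, slack=8)
Line 13: ['mountain'] (min_width=8, slack=6)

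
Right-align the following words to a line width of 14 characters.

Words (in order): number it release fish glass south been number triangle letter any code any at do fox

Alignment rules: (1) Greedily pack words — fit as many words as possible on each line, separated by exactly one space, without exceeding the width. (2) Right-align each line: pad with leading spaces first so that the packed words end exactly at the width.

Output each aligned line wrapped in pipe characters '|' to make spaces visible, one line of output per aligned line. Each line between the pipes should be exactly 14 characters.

Answer: |     number it|
|  release fish|
|   glass south|
|   been number|
|      triangle|
|    letter any|
|code any at do|
|           fox|

Derivation:
Line 1: ['number', 'it'] (min_width=9, slack=5)
Line 2: ['release', 'fish'] (min_width=12, slack=2)
Line 3: ['glass', 'south'] (min_width=11, slack=3)
Line 4: ['been', 'number'] (min_width=11, slack=3)
Line 5: ['triangle'] (min_width=8, slack=6)
Line 6: ['letter', 'any'] (min_width=10, slack=4)
Line 7: ['code', 'any', 'at', 'do'] (min_width=14, slack=0)
Line 8: ['fox'] (min_width=3, slack=11)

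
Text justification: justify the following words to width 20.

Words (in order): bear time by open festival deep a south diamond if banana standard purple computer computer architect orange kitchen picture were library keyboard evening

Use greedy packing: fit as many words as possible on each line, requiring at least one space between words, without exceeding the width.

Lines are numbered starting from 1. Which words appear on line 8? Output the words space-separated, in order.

Line 1: ['bear', 'time', 'by', 'open'] (min_width=17, slack=3)
Line 2: ['festival', 'deep', 'a'] (min_width=15, slack=5)
Line 3: ['south', 'diamond', 'if'] (min_width=16, slack=4)
Line 4: ['banana', 'standard'] (min_width=15, slack=5)
Line 5: ['purple', 'computer'] (min_width=15, slack=5)
Line 6: ['computer', 'architect'] (min_width=18, slack=2)
Line 7: ['orange', 'kitchen'] (min_width=14, slack=6)
Line 8: ['picture', 'were', 'library'] (min_width=20, slack=0)
Line 9: ['keyboard', 'evening'] (min_width=16, slack=4)

Answer: picture were library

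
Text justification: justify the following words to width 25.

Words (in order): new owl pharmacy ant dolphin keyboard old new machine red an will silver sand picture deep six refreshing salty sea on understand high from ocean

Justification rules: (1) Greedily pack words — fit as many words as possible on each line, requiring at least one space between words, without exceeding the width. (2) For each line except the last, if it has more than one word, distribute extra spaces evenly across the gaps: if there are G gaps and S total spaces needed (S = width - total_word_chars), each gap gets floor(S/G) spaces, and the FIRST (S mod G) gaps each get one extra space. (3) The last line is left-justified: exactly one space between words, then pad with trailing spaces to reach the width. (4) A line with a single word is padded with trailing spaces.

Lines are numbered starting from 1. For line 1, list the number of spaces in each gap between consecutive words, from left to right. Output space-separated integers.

Line 1: ['new', 'owl', 'pharmacy', 'ant'] (min_width=20, slack=5)
Line 2: ['dolphin', 'keyboard', 'old', 'new'] (min_width=24, slack=1)
Line 3: ['machine', 'red', 'an', 'will'] (min_width=19, slack=6)
Line 4: ['silver', 'sand', 'picture', 'deep'] (min_width=24, slack=1)
Line 5: ['six', 'refreshing', 'salty', 'sea'] (min_width=24, slack=1)
Line 6: ['on', 'understand', 'high', 'from'] (min_width=23, slack=2)
Line 7: ['ocean'] (min_width=5, slack=20)

Answer: 3 3 2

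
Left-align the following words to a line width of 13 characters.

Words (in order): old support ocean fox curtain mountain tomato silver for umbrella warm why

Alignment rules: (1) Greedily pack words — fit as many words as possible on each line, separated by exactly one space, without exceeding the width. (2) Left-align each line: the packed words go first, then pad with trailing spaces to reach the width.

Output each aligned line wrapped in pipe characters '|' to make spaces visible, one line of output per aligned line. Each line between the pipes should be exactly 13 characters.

Line 1: ['old', 'support'] (min_width=11, slack=2)
Line 2: ['ocean', 'fox'] (min_width=9, slack=4)
Line 3: ['curtain'] (min_width=7, slack=6)
Line 4: ['mountain'] (min_width=8, slack=5)
Line 5: ['tomato', 'silver'] (min_width=13, slack=0)
Line 6: ['for', 'umbrella'] (min_width=12, slack=1)
Line 7: ['warm', 'why'] (min_width=8, slack=5)

Answer: |old support  |
|ocean fox    |
|curtain      |
|mountain     |
|tomato silver|
|for umbrella |
|warm why     |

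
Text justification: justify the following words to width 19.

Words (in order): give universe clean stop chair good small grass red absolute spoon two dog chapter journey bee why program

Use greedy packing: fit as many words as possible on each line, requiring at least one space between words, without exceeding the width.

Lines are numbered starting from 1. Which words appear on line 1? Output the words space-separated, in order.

Answer: give universe clean

Derivation:
Line 1: ['give', 'universe', 'clean'] (min_width=19, slack=0)
Line 2: ['stop', 'chair', 'good'] (min_width=15, slack=4)
Line 3: ['small', 'grass', 'red'] (min_width=15, slack=4)
Line 4: ['absolute', 'spoon', 'two'] (min_width=18, slack=1)
Line 5: ['dog', 'chapter', 'journey'] (min_width=19, slack=0)
Line 6: ['bee', 'why', 'program'] (min_width=15, slack=4)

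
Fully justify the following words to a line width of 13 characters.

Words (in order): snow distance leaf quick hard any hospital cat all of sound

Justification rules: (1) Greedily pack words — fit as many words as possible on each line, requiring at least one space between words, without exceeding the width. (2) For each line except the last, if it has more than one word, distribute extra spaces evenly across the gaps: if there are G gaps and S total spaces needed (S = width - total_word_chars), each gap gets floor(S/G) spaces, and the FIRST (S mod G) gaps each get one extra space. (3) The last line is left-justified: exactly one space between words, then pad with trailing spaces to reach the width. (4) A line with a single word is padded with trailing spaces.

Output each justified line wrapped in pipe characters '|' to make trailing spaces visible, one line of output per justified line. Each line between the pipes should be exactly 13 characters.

Line 1: ['snow', 'distance'] (min_width=13, slack=0)
Line 2: ['leaf', 'quick'] (min_width=10, slack=3)
Line 3: ['hard', 'any'] (min_width=8, slack=5)
Line 4: ['hospital', 'cat'] (min_width=12, slack=1)
Line 5: ['all', 'of', 'sound'] (min_width=12, slack=1)

Answer: |snow distance|
|leaf    quick|
|hard      any|
|hospital  cat|
|all of sound |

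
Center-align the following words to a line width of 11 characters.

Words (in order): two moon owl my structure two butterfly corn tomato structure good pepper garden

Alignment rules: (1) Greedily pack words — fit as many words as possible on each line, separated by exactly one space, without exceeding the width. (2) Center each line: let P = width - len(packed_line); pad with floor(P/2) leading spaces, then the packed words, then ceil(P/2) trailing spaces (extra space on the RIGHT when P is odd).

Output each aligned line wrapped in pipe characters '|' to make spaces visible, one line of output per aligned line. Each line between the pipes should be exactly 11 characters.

Line 1: ['two', 'moon'] (min_width=8, slack=3)
Line 2: ['owl', 'my'] (min_width=6, slack=5)
Line 3: ['structure'] (min_width=9, slack=2)
Line 4: ['two'] (min_width=3, slack=8)
Line 5: ['butterfly'] (min_width=9, slack=2)
Line 6: ['corn', 'tomato'] (min_width=11, slack=0)
Line 7: ['structure'] (min_width=9, slack=2)
Line 8: ['good', 'pepper'] (min_width=11, slack=0)
Line 9: ['garden'] (min_width=6, slack=5)

Answer: | two moon  |
|  owl my   |
| structure |
|    two    |
| butterfly |
|corn tomato|
| structure |
|good pepper|
|  garden   |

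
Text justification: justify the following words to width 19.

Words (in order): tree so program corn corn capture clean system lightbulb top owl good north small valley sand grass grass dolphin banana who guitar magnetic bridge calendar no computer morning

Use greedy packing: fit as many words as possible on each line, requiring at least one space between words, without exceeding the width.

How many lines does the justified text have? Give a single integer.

Answer: 11

Derivation:
Line 1: ['tree', 'so', 'program'] (min_width=15, slack=4)
Line 2: ['corn', 'corn', 'capture'] (min_width=17, slack=2)
Line 3: ['clean', 'system'] (min_width=12, slack=7)
Line 4: ['lightbulb', 'top', 'owl'] (min_width=17, slack=2)
Line 5: ['good', 'north', 'small'] (min_width=16, slack=3)
Line 6: ['valley', 'sand', 'grass'] (min_width=17, slack=2)
Line 7: ['grass', 'dolphin'] (min_width=13, slack=6)
Line 8: ['banana', 'who', 'guitar'] (min_width=17, slack=2)
Line 9: ['magnetic', 'bridge'] (min_width=15, slack=4)
Line 10: ['calendar', 'no'] (min_width=11, slack=8)
Line 11: ['computer', 'morning'] (min_width=16, slack=3)
Total lines: 11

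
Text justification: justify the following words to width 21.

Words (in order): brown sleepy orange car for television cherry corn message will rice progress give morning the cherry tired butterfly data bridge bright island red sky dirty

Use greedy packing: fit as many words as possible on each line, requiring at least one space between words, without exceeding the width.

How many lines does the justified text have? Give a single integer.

Answer: 9

Derivation:
Line 1: ['brown', 'sleepy', 'orange'] (min_width=19, slack=2)
Line 2: ['car', 'for', 'television'] (min_width=18, slack=3)
Line 3: ['cherry', 'corn', 'message'] (min_width=19, slack=2)
Line 4: ['will', 'rice', 'progress'] (min_width=18, slack=3)
Line 5: ['give', 'morning', 'the'] (min_width=16, slack=5)
Line 6: ['cherry', 'tired'] (min_width=12, slack=9)
Line 7: ['butterfly', 'data', 'bridge'] (min_width=21, slack=0)
Line 8: ['bright', 'island', 'red', 'sky'] (min_width=21, slack=0)
Line 9: ['dirty'] (min_width=5, slack=16)
Total lines: 9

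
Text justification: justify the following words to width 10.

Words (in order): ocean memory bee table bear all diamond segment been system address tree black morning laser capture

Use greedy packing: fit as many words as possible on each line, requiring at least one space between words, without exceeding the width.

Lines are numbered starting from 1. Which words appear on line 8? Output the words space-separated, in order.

Answer: system

Derivation:
Line 1: ['ocean'] (min_width=5, slack=5)
Line 2: ['memory', 'bee'] (min_width=10, slack=0)
Line 3: ['table', 'bear'] (min_width=10, slack=0)
Line 4: ['all'] (min_width=3, slack=7)
Line 5: ['diamond'] (min_width=7, slack=3)
Line 6: ['segment'] (min_width=7, slack=3)
Line 7: ['been'] (min_width=4, slack=6)
Line 8: ['system'] (min_width=6, slack=4)
Line 9: ['address'] (min_width=7, slack=3)
Line 10: ['tree', 'black'] (min_width=10, slack=0)
Line 11: ['morning'] (min_width=7, slack=3)
Line 12: ['laser'] (min_width=5, slack=5)
Line 13: ['capture'] (min_width=7, slack=3)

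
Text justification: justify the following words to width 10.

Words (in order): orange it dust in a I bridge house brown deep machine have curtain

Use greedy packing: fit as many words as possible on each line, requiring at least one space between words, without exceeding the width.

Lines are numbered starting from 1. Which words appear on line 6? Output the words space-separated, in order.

Line 1: ['orange', 'it'] (min_width=9, slack=1)
Line 2: ['dust', 'in', 'a'] (min_width=9, slack=1)
Line 3: ['I', 'bridge'] (min_width=8, slack=2)
Line 4: ['house'] (min_width=5, slack=5)
Line 5: ['brown', 'deep'] (min_width=10, slack=0)
Line 6: ['machine'] (min_width=7, slack=3)
Line 7: ['have'] (min_width=4, slack=6)
Line 8: ['curtain'] (min_width=7, slack=3)

Answer: machine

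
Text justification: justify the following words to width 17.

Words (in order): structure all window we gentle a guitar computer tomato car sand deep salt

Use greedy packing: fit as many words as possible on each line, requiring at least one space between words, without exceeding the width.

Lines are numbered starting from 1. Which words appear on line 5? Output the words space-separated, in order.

Answer: deep salt

Derivation:
Line 1: ['structure', 'all'] (min_width=13, slack=4)
Line 2: ['window', 'we', 'gentle'] (min_width=16, slack=1)
Line 3: ['a', 'guitar', 'computer'] (min_width=17, slack=0)
Line 4: ['tomato', 'car', 'sand'] (min_width=15, slack=2)
Line 5: ['deep', 'salt'] (min_width=9, slack=8)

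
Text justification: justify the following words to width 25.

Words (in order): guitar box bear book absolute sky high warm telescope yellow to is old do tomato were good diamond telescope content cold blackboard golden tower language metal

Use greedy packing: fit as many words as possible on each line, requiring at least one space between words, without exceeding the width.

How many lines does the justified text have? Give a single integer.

Answer: 7

Derivation:
Line 1: ['guitar', 'box', 'bear', 'book'] (min_width=20, slack=5)
Line 2: ['absolute', 'sky', 'high', 'warm'] (min_width=22, slack=3)
Line 3: ['telescope', 'yellow', 'to', 'is'] (min_width=22, slack=3)
Line 4: ['old', 'do', 'tomato', 'were', 'good'] (min_width=23, slack=2)
Line 5: ['diamond', 'telescope', 'content'] (min_width=25, slack=0)
Line 6: ['cold', 'blackboard', 'golden'] (min_width=22, slack=3)
Line 7: ['tower', 'language', 'metal'] (min_width=20, slack=5)
Total lines: 7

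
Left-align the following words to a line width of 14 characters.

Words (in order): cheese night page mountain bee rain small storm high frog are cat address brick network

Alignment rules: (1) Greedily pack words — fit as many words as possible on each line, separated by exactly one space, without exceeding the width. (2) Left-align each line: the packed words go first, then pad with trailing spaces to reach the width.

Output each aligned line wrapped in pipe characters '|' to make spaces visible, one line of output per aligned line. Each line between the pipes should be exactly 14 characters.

Line 1: ['cheese', 'night'] (min_width=12, slack=2)
Line 2: ['page', 'mountain'] (min_width=13, slack=1)
Line 3: ['bee', 'rain', 'small'] (min_width=14, slack=0)
Line 4: ['storm', 'high'] (min_width=10, slack=4)
Line 5: ['frog', 'are', 'cat'] (min_width=12, slack=2)
Line 6: ['address', 'brick'] (min_width=13, slack=1)
Line 7: ['network'] (min_width=7, slack=7)

Answer: |cheese night  |
|page mountain |
|bee rain small|
|storm high    |
|frog are cat  |
|address brick |
|network       |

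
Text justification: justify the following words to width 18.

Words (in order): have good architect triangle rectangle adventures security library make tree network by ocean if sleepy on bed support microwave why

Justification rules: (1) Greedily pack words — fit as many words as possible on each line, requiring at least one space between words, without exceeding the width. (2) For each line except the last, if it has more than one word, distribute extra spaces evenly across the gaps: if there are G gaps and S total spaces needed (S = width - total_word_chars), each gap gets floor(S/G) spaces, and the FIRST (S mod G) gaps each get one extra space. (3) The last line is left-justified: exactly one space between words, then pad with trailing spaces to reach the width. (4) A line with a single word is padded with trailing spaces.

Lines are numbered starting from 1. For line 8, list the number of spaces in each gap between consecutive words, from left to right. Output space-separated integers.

Answer: 3 3

Derivation:
Line 1: ['have', 'good'] (min_width=9, slack=9)
Line 2: ['architect', 'triangle'] (min_width=18, slack=0)
Line 3: ['rectangle'] (min_width=9, slack=9)
Line 4: ['adventures'] (min_width=10, slack=8)
Line 5: ['security', 'library'] (min_width=16, slack=2)
Line 6: ['make', 'tree', 'network'] (min_width=17, slack=1)
Line 7: ['by', 'ocean', 'if', 'sleepy'] (min_width=18, slack=0)
Line 8: ['on', 'bed', 'support'] (min_width=14, slack=4)
Line 9: ['microwave', 'why'] (min_width=13, slack=5)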